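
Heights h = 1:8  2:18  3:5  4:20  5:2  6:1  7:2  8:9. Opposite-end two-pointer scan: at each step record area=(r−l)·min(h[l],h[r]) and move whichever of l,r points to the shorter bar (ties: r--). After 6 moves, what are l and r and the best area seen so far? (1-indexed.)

l=3, r=4, best area=56

[1,8] min(8,9)*7=56 best=56 * → l++
[2,8] min(18,9)*6=54 best=56 → r--
[2,7] min(18,2)*5=10 best=56 → r--
[2,6] min(18,1)*4=4 best=56 → r--
[2,5] min(18,2)*3=6 best=56 → r--
[2,4] min(18,20)*2=36 best=56 → l++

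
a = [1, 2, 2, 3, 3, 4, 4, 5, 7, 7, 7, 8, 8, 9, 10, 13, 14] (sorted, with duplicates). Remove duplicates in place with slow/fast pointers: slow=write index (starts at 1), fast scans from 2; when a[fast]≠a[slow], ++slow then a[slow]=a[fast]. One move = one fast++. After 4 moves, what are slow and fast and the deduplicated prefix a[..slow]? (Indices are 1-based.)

slow=3, fast=6, prefix=[1, 2, 3]

slow=1 fast=2: a[fast]=2≠a[slow]=1 write a[2]=2, slow++,fast++
slow=2 fast=3: a[fast]=2=a[slow] dup, fast++
slow=2 fast=4: a[fast]=3≠a[slow]=2 write a[3]=3, slow++,fast++
slow=3 fast=5: a[fast]=3=a[slow] dup, fast++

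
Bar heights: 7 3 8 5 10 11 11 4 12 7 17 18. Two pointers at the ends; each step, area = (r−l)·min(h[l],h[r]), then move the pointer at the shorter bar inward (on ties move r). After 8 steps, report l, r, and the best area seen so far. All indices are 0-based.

[0,11] min(7,18)*11=77 best=77 * → l++
[1,11] min(3,18)*10=30 best=77 → l++
[2,11] min(8,18)*9=72 best=77 → l++
[3,11] min(5,18)*8=40 best=77 → l++
[4,11] min(10,18)*7=70 best=77 → l++
[5,11] min(11,18)*6=66 best=77 → l++
[6,11] min(11,18)*5=55 best=77 → l++
[7,11] min(4,18)*4=16 best=77 → l++

l=8, r=11, best area=77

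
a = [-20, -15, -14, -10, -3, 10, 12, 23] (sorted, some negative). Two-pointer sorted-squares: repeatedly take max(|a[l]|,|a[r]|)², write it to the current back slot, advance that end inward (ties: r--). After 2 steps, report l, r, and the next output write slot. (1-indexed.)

[1,8] |-20|<=|23| out[8]=529 → r--
[1,7] |-20|>|12| out[7]=400 → l++

l=2, r=7, next write slot=6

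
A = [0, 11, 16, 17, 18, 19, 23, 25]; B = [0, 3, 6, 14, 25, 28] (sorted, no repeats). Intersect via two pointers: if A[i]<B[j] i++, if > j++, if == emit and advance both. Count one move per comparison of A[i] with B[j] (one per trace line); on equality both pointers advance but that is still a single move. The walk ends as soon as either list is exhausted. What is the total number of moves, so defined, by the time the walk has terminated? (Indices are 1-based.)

11 moves

i=1 j=1: 0==0 emit, i++,j++
i=2 j=2: 11>3, j++
i=2 j=3: 11>6, j++
i=2 j=4: 11<14, i++
i=3 j=4: 16>14, j++
i=3 j=5: 16<25, i++
i=4 j=5: 17<25, i++
i=5 j=5: 18<25, i++
i=6 j=5: 19<25, i++
i=7 j=5: 23<25, i++
i=8 j=5: 25==25 emit, i++,j++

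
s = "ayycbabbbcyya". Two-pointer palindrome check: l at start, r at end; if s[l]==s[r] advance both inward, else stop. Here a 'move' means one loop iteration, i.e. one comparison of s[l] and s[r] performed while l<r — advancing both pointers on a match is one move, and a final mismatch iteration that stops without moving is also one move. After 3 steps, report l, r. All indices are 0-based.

l=3, r=9

[0,12] 'a'=='a' → l++,r--
[1,11] 'y'=='y' → l++,r--
[2,10] 'y'=='y' → l++,r--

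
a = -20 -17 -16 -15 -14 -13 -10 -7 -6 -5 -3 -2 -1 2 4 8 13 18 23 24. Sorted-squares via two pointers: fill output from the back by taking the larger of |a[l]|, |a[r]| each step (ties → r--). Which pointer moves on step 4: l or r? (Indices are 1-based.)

r

l=1 r=20: |-20|<=|24| out[20]=576, r--
l=1 r=19: |-20|<=|23| out[19]=529, r--
l=1 r=18: |-20|>|18| out[18]=400, l++
l=2 r=18: |-17|<=|18| out[17]=324, r--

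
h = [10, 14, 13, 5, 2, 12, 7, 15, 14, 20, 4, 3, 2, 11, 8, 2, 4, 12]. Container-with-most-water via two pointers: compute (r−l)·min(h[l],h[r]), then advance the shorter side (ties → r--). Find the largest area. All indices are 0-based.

max area = 192

l=0 r=17: min(10,12)*17=170 best=170 *, l++
l=1 r=17: min(14,12)*16=192 best=192 *, r--
l=1 r=16: min(14,4)*15=60 best=192, r--
l=1 r=15: min(14,2)*14=28 best=192, r--
l=1 r=14: min(14,8)*13=104 best=192, r--
l=1 r=13: min(14,11)*12=132 best=192, r--
l=1 r=12: min(14,2)*11=22 best=192, r--
l=1 r=11: min(14,3)*10=30 best=192, r--
l=1 r=10: min(14,4)*9=36 best=192, r--
l=1 r=9: min(14,20)*8=112 best=192, l++
l=2 r=9: min(13,20)*7=91 best=192, l++
l=3 r=9: min(5,20)*6=30 best=192, l++
l=4 r=9: min(2,20)*5=10 best=192, l++
l=5 r=9: min(12,20)*4=48 best=192, l++
l=6 r=9: min(7,20)*3=21 best=192, l++
l=7 r=9: min(15,20)*2=30 best=192, l++
l=8 r=9: min(14,20)*1=14 best=192, l++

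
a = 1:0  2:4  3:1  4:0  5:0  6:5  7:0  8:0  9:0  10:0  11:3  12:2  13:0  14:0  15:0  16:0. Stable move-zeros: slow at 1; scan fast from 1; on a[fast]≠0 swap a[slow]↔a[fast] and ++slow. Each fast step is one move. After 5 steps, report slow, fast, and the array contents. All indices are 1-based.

slow=3, fast=6, a=[4, 1, 0, 0, 0, 5, 0, 0, 0, 0, 3, 2, 0, 0, 0, 0]

slow=1 fast=1: a[fast]=0, fast++
slow=1 fast=2: a[fast]=4≠0 swap→a[1]=4, slow++,fast++
slow=2 fast=3: a[fast]=1≠0 swap→a[2]=1, slow++,fast++
slow=3 fast=4: a[fast]=0, fast++
slow=3 fast=5: a[fast]=0, fast++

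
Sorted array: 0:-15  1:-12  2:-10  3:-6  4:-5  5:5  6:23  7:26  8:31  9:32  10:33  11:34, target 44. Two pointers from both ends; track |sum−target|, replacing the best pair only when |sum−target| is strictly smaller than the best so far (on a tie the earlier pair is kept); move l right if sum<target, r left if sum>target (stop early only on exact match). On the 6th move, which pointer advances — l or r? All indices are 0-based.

l=0 r=11: -15+34=19 d=25 *, l++
l=1 r=11: -12+34=22 d=22 *, l++
l=2 r=11: -10+34=24 d=20 *, l++
l=3 r=11: -6+34=28 d=16 *, l++
l=4 r=11: -5+34=29 d=15 *, l++
l=5 r=11: 5+34=39 d=5 *, l++

l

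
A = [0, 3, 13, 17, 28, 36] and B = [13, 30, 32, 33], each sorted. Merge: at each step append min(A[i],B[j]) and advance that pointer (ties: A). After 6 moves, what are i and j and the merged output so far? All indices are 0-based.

i=5, j=1, merged so far=[0, 3, 13, 13, 17, 28]

i=0 j=0: A[i]=0<=B[j]=13 take 0, i++
i=1 j=0: A[i]=3<=B[j]=13 take 3, i++
i=2 j=0: A[i]=13<=B[j]=13 take 13, i++
i=3 j=0: A[i]=17>B[j]=13 take 13, j++
i=3 j=1: A[i]=17<=B[j]=30 take 17, i++
i=4 j=1: A[i]=28<=B[j]=30 take 28, i++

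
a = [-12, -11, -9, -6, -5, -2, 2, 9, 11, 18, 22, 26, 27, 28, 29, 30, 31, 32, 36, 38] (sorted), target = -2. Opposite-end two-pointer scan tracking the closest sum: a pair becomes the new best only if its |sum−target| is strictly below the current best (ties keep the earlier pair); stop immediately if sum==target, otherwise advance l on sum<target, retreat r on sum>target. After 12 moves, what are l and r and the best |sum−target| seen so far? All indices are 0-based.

[0,19] -12+38=26 d=28 * → r--
[0,18] -12+36=24 d=26 * → r--
[0,17] -12+32=20 d=22 * → r--
[0,16] -12+31=19 d=21 * → r--
[0,15] -12+30=18 d=20 * → r--
[0,14] -12+29=17 d=19 * → r--
[0,13] -12+28=16 d=18 * → r--
[0,12] -12+27=15 d=17 * → r--
[0,11] -12+26=14 d=16 * → r--
[0,10] -12+22=10 d=12 * → r--
[0,9] -12+18=6 d=8 * → r--
[0,8] -12+11=-1 d=1 * → r--

l=0, r=7, best |Δ|=1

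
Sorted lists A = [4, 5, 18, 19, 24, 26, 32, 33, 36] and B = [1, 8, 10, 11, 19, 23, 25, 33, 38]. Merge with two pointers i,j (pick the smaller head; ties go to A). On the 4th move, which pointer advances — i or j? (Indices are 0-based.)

[i=0,j=0] A[i]=4>B[j]=1 take 1 → j++
[i=0,j=1] A[i]=4<=B[j]=8 take 4 → i++
[i=1,j=1] A[i]=5<=B[j]=8 take 5 → i++
[i=2,j=1] A[i]=18>B[j]=8 take 8 → j++

j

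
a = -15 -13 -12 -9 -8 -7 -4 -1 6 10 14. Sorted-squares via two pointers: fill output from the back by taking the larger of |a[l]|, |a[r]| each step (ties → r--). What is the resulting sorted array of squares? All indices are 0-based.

l=0 r=10: |-15|>|14| out[10]=225, l++
l=1 r=10: |-13|<=|14| out[9]=196, r--
l=1 r=9: |-13|>|10| out[8]=169, l++
l=2 r=9: |-12|>|10| out[7]=144, l++
l=3 r=9: |-9|<=|10| out[6]=100, r--
l=3 r=8: |-9|>|6| out[5]=81, l++
l=4 r=8: |-8|>|6| out[4]=64, l++
l=5 r=8: |-7|>|6| out[3]=49, l++
l=6 r=8: |-4|<=|6| out[2]=36, r--
l=6 r=7: |-4|>|-1| out[1]=16, l++
l=7 r=7: |-1|<=|-1| out[0]=1, r--

[1, 16, 36, 49, 64, 81, 100, 144, 169, 196, 225]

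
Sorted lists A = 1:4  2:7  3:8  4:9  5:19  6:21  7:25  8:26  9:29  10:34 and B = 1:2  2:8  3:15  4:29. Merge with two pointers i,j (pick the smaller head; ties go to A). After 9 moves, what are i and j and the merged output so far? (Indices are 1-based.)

[i=1,j=1] A[i]=4>B[j]=2 take 2 → j++
[i=1,j=2] A[i]=4<=B[j]=8 take 4 → i++
[i=2,j=2] A[i]=7<=B[j]=8 take 7 → i++
[i=3,j=2] A[i]=8<=B[j]=8 take 8 → i++
[i=4,j=2] A[i]=9>B[j]=8 take 8 → j++
[i=4,j=3] A[i]=9<=B[j]=15 take 9 → i++
[i=5,j=3] A[i]=19>B[j]=15 take 15 → j++
[i=5,j=4] A[i]=19<=B[j]=29 take 19 → i++
[i=6,j=4] A[i]=21<=B[j]=29 take 21 → i++

i=7, j=4, merged so far=[2, 4, 7, 8, 8, 9, 15, 19, 21]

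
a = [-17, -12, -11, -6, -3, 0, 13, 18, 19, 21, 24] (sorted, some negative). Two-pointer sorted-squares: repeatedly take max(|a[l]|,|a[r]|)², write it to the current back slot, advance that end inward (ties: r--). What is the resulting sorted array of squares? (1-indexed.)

[0, 9, 36, 121, 144, 169, 289, 324, 361, 441, 576]

[1,11] |-17|<=|24| out[11]=576 → r--
[1,10] |-17|<=|21| out[10]=441 → r--
[1,9] |-17|<=|19| out[9]=361 → r--
[1,8] |-17|<=|18| out[8]=324 → r--
[1,7] |-17|>|13| out[7]=289 → l++
[2,7] |-12|<=|13| out[6]=169 → r--
[2,6] |-12|>|0| out[5]=144 → l++
[3,6] |-11|>|0| out[4]=121 → l++
[4,6] |-6|>|0| out[3]=36 → l++
[5,6] |-3|>|0| out[2]=9 → l++
[6,6] |0|<=|0| out[1]=0 → r--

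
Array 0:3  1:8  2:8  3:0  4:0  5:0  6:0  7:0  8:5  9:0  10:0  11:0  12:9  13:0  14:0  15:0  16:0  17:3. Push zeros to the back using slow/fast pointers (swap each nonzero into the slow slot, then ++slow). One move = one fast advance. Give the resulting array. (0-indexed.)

[3, 8, 8, 5, 9, 3, 0, 0, 0, 0, 0, 0, 0, 0, 0, 0, 0, 0]

(s=0,f=0) a[fast]=3≠0 swap→a[0]=3 → slow++,fast++
(s=1,f=1) a[fast]=8≠0 swap→a[1]=8 → slow++,fast++
(s=2,f=2) a[fast]=8≠0 swap→a[2]=8 → slow++,fast++
(s=3,f=3) a[fast]=0 → fast++
(s=3,f=4) a[fast]=0 → fast++
(s=3,f=5) a[fast]=0 → fast++
(s=3,f=6) a[fast]=0 → fast++
(s=3,f=7) a[fast]=0 → fast++
(s=3,f=8) a[fast]=5≠0 swap→a[3]=5 → slow++,fast++
(s=4,f=9) a[fast]=0 → fast++
(s=4,f=10) a[fast]=0 → fast++
(s=4,f=11) a[fast]=0 → fast++
(s=4,f=12) a[fast]=9≠0 swap→a[4]=9 → slow++,fast++
(s=5,f=13) a[fast]=0 → fast++
(s=5,f=14) a[fast]=0 → fast++
(s=5,f=15) a[fast]=0 → fast++
(s=5,f=16) a[fast]=0 → fast++
(s=5,f=17) a[fast]=3≠0 swap→a[5]=3 → slow++,fast++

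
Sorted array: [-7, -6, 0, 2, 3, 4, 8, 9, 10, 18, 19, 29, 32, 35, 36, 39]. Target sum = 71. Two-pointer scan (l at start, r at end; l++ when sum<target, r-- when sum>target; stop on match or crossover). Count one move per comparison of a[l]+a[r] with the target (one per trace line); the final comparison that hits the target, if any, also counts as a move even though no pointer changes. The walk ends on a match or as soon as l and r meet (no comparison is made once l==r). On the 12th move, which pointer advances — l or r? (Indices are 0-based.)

l=0 r=15: -7+39=32 <71, l++
l=1 r=15: -6+39=33 <71, l++
l=2 r=15: 0+39=39 <71, l++
l=3 r=15: 2+39=41 <71, l++
l=4 r=15: 3+39=42 <71, l++
l=5 r=15: 4+39=43 <71, l++
l=6 r=15: 8+39=47 <71, l++
l=7 r=15: 9+39=48 <71, l++
l=8 r=15: 10+39=49 <71, l++
l=9 r=15: 18+39=57 <71, l++
l=10 r=15: 19+39=58 <71, l++
l=11 r=15: 29+39=68 <71, l++

l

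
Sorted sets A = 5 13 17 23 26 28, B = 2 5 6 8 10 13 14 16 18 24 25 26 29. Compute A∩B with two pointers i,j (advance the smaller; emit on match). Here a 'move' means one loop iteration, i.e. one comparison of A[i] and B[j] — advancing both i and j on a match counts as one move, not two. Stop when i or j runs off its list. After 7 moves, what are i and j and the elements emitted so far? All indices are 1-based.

i=3, j=8, emitted=[5, 13]

[i=1,j=1] 5>2 → j++
[i=1,j=2] 5==5 emit → i++,j++
[i=2,j=3] 13>6 → j++
[i=2,j=4] 13>8 → j++
[i=2,j=5] 13>10 → j++
[i=2,j=6] 13==13 emit → i++,j++
[i=3,j=7] 17>14 → j++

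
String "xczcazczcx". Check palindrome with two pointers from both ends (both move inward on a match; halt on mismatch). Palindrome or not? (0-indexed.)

not a palindrome (mismatch at 4,5)

l=0 r=9: 'x'=='x', l++,r--
l=1 r=8: 'c'=='c', l++,r--
l=2 r=7: 'z'=='z', l++,r--
l=3 r=6: 'c'=='c', l++,r--
l=4 r=5: 'a'!='z', stop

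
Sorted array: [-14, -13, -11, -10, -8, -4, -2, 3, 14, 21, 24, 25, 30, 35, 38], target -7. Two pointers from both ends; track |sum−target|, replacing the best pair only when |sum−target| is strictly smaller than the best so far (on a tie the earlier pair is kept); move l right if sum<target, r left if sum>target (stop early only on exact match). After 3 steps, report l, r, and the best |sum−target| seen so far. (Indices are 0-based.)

l=0 r=14: -14+38=24 d=31 *, r--
l=0 r=13: -14+35=21 d=28 *, r--
l=0 r=12: -14+30=16 d=23 *, r--

l=0, r=11, best |Δ|=23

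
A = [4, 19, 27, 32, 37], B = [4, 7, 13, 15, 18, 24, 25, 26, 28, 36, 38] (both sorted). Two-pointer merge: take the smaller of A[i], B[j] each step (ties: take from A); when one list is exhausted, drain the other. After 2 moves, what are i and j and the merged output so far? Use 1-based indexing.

[i=1,j=1] A[i]=4<=B[j]=4 take 4 → i++
[i=2,j=1] A[i]=19>B[j]=4 take 4 → j++

i=2, j=2, merged so far=[4, 4]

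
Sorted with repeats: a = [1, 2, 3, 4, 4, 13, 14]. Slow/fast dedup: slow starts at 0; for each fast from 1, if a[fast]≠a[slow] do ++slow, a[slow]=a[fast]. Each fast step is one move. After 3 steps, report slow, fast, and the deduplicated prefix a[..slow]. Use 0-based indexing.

slow=3, fast=4, prefix=[1, 2, 3, 4]

slow=0 fast=1: a[fast]=2≠a[slow]=1 write a[1]=2, slow++,fast++
slow=1 fast=2: a[fast]=3≠a[slow]=2 write a[2]=3, slow++,fast++
slow=2 fast=3: a[fast]=4≠a[slow]=3 write a[3]=4, slow++,fast++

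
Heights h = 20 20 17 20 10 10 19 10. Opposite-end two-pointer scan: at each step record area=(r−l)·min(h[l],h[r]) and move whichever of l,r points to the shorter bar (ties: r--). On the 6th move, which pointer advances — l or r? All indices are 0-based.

r

l=0 r=7: min(20,10)*7=70 best=70 *, r--
l=0 r=6: min(20,19)*6=114 best=114 *, r--
l=0 r=5: min(20,10)*5=50 best=114, r--
l=0 r=4: min(20,10)*4=40 best=114, r--
l=0 r=3: min(20,20)*3=60 best=114, r--
l=0 r=2: min(20,17)*2=34 best=114, r--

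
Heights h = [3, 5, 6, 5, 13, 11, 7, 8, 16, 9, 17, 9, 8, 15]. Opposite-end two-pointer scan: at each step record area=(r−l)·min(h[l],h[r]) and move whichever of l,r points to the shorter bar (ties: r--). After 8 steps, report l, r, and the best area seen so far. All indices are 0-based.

l=0 r=13: min(3,15)*13=39 best=39 *, l++
l=1 r=13: min(5,15)*12=60 best=60 *, l++
l=2 r=13: min(6,15)*11=66 best=66 *, l++
l=3 r=13: min(5,15)*10=50 best=66, l++
l=4 r=13: min(13,15)*9=117 best=117 *, l++
l=5 r=13: min(11,15)*8=88 best=117, l++
l=6 r=13: min(7,15)*7=49 best=117, l++
l=7 r=13: min(8,15)*6=48 best=117, l++

l=8, r=13, best area=117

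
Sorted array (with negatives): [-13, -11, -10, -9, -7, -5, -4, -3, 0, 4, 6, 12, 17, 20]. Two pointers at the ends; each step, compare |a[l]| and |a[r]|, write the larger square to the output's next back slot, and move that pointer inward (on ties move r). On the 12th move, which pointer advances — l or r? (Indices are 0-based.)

[0,13] |-13|<=|20| out[13]=400 → r--
[0,12] |-13|<=|17| out[12]=289 → r--
[0,11] |-13|>|12| out[11]=169 → l++
[1,11] |-11|<=|12| out[10]=144 → r--
[1,10] |-11|>|6| out[9]=121 → l++
[2,10] |-10|>|6| out[8]=100 → l++
[3,10] |-9|>|6| out[7]=81 → l++
[4,10] |-7|>|6| out[6]=49 → l++
[5,10] |-5|<=|6| out[5]=36 → r--
[5,9] |-5|>|4| out[4]=25 → l++
[6,9] |-4|<=|4| out[3]=16 → r--
[6,8] |-4|>|0| out[2]=16 → l++

l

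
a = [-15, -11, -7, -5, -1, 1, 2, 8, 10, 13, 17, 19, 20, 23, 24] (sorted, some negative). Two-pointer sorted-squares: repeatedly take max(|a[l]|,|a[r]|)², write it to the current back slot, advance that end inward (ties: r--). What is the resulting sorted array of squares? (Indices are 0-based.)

l=0 r=14: |-15|<=|24| out[14]=576, r--
l=0 r=13: |-15|<=|23| out[13]=529, r--
l=0 r=12: |-15|<=|20| out[12]=400, r--
l=0 r=11: |-15|<=|19| out[11]=361, r--
l=0 r=10: |-15|<=|17| out[10]=289, r--
l=0 r=9: |-15|>|13| out[9]=225, l++
l=1 r=9: |-11|<=|13| out[8]=169, r--
l=1 r=8: |-11|>|10| out[7]=121, l++
l=2 r=8: |-7|<=|10| out[6]=100, r--
l=2 r=7: |-7|<=|8| out[5]=64, r--
l=2 r=6: |-7|>|2| out[4]=49, l++
l=3 r=6: |-5|>|2| out[3]=25, l++
l=4 r=6: |-1|<=|2| out[2]=4, r--
l=4 r=5: |-1|<=|1| out[1]=1, r--
l=4 r=4: |-1|<=|-1| out[0]=1, r--

[1, 1, 4, 25, 49, 64, 100, 121, 169, 225, 289, 361, 400, 529, 576]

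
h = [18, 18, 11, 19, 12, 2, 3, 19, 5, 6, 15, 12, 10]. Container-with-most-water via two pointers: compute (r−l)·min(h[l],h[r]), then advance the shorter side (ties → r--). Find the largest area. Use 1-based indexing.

max area = 150

[1,13] min(18,10)*12=120 best=120 * → r--
[1,12] min(18,12)*11=132 best=132 * → r--
[1,11] min(18,15)*10=150 best=150 * → r--
[1,10] min(18,6)*9=54 best=150 → r--
[1,9] min(18,5)*8=40 best=150 → r--
[1,8] min(18,19)*7=126 best=150 → l++
[2,8] min(18,19)*6=108 best=150 → l++
[3,8] min(11,19)*5=55 best=150 → l++
[4,8] min(19,19)*4=76 best=150 → r--
[4,7] min(19,3)*3=9 best=150 → r--
[4,6] min(19,2)*2=4 best=150 → r--
[4,5] min(19,12)*1=12 best=150 → r--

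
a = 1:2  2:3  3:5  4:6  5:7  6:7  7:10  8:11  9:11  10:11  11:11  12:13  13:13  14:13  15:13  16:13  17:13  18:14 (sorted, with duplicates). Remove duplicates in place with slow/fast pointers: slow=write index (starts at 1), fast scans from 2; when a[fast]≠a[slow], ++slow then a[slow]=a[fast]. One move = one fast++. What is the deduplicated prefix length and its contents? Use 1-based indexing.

slow=1 fast=2: a[fast]=3≠a[slow]=2 write a[2]=3, slow++,fast++
slow=2 fast=3: a[fast]=5≠a[slow]=3 write a[3]=5, slow++,fast++
slow=3 fast=4: a[fast]=6≠a[slow]=5 write a[4]=6, slow++,fast++
slow=4 fast=5: a[fast]=7≠a[slow]=6 write a[5]=7, slow++,fast++
slow=5 fast=6: a[fast]=7=a[slow] dup, fast++
slow=5 fast=7: a[fast]=10≠a[slow]=7 write a[6]=10, slow++,fast++
slow=6 fast=8: a[fast]=11≠a[slow]=10 write a[7]=11, slow++,fast++
slow=7 fast=9: a[fast]=11=a[slow] dup, fast++
slow=7 fast=10: a[fast]=11=a[slow] dup, fast++
slow=7 fast=11: a[fast]=11=a[slow] dup, fast++
slow=7 fast=12: a[fast]=13≠a[slow]=11 write a[8]=13, slow++,fast++
slow=8 fast=13: a[fast]=13=a[slow] dup, fast++
slow=8 fast=14: a[fast]=13=a[slow] dup, fast++
slow=8 fast=15: a[fast]=13=a[slow] dup, fast++
slow=8 fast=16: a[fast]=13=a[slow] dup, fast++
slow=8 fast=17: a[fast]=13=a[slow] dup, fast++
slow=8 fast=18: a[fast]=14≠a[slow]=13 write a[9]=14, slow++,fast++

length 9; prefix = [2, 3, 5, 6, 7, 10, 11, 13, 14]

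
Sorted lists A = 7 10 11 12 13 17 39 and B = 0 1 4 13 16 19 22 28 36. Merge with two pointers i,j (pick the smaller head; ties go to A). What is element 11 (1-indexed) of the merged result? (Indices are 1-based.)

merged[11] = 17

[i=1,j=1] A[i]=7>B[j]=0 take 0 → j++
[i=1,j=2] A[i]=7>B[j]=1 take 1 → j++
[i=1,j=3] A[i]=7>B[j]=4 take 4 → j++
[i=1,j=4] A[i]=7<=B[j]=13 take 7 → i++
[i=2,j=4] A[i]=10<=B[j]=13 take 10 → i++
[i=3,j=4] A[i]=11<=B[j]=13 take 11 → i++
[i=4,j=4] A[i]=12<=B[j]=13 take 12 → i++
[i=5,j=4] A[i]=13<=B[j]=13 take 13 → i++
[i=6,j=4] A[i]=17>B[j]=13 take 13 → j++
[i=6,j=5] A[i]=17>B[j]=16 take 16 → j++
[i=6,j=6] A[i]=17<=B[j]=19 take 17 → i++
[i=7,j=6] A[i]=39>B[j]=19 take 19 → j++
[i=7,j=7] A[i]=39>B[j]=22 take 22 → j++
[i=7,j=8] A[i]=39>B[j]=28 take 28 → j++
[i=7,j=9] A[i]=39>B[j]=36 take 36 → j++
[i=7,j=10] B done, take A[i]=39 → i++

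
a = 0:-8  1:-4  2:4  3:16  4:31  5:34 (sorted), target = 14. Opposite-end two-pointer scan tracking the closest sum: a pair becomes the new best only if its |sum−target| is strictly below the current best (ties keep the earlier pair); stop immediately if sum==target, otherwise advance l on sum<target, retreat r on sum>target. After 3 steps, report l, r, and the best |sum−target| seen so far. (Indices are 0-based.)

l=1, r=3, best |Δ|=6

l=0 r=5: -8+34=26 d=12 *, r--
l=0 r=4: -8+31=23 d=9 *, r--
l=0 r=3: -8+16=8 d=6 *, l++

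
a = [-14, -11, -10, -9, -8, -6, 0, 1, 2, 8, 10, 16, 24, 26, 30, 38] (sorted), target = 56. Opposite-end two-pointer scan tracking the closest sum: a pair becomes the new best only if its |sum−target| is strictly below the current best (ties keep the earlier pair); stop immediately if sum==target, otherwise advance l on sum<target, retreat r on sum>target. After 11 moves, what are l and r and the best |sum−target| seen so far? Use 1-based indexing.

l=12, r=16, best |Δ|=8

[1,16] -14+38=24 d=32 * → l++
[2,16] -11+38=27 d=29 * → l++
[3,16] -10+38=28 d=28 * → l++
[4,16] -9+38=29 d=27 * → l++
[5,16] -8+38=30 d=26 * → l++
[6,16] -6+38=32 d=24 * → l++
[7,16] 0+38=38 d=18 * → l++
[8,16] 1+38=39 d=17 * → l++
[9,16] 2+38=40 d=16 * → l++
[10,16] 8+38=46 d=10 * → l++
[11,16] 10+38=48 d=8 * → l++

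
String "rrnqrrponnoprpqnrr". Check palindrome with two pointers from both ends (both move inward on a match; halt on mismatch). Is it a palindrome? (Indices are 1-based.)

[1,18] 'r'=='r' → l++,r--
[2,17] 'r'=='r' → l++,r--
[3,16] 'n'=='n' → l++,r--
[4,15] 'q'=='q' → l++,r--
[5,14] 'r'!='p' → stop

not a palindrome (mismatch at 5,14)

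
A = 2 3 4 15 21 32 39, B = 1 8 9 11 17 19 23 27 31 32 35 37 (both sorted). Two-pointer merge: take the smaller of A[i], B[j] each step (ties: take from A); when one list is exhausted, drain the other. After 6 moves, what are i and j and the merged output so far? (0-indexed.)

i=0 j=0: A[i]=2>B[j]=1 take 1, j++
i=0 j=1: A[i]=2<=B[j]=8 take 2, i++
i=1 j=1: A[i]=3<=B[j]=8 take 3, i++
i=2 j=1: A[i]=4<=B[j]=8 take 4, i++
i=3 j=1: A[i]=15>B[j]=8 take 8, j++
i=3 j=2: A[i]=15>B[j]=9 take 9, j++

i=3, j=3, merged so far=[1, 2, 3, 4, 8, 9]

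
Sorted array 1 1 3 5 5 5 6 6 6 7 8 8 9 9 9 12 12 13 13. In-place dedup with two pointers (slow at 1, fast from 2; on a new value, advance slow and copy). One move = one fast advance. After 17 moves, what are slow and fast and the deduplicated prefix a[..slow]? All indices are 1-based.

(s=1,f=2) a[fast]=1=a[slow] dup → fast++
(s=1,f=3) a[fast]=3≠a[slow]=1 write a[2]=3 → slow++,fast++
(s=2,f=4) a[fast]=5≠a[slow]=3 write a[3]=5 → slow++,fast++
(s=3,f=5) a[fast]=5=a[slow] dup → fast++
(s=3,f=6) a[fast]=5=a[slow] dup → fast++
(s=3,f=7) a[fast]=6≠a[slow]=5 write a[4]=6 → slow++,fast++
(s=4,f=8) a[fast]=6=a[slow] dup → fast++
(s=4,f=9) a[fast]=6=a[slow] dup → fast++
(s=4,f=10) a[fast]=7≠a[slow]=6 write a[5]=7 → slow++,fast++
(s=5,f=11) a[fast]=8≠a[slow]=7 write a[6]=8 → slow++,fast++
(s=6,f=12) a[fast]=8=a[slow] dup → fast++
(s=6,f=13) a[fast]=9≠a[slow]=8 write a[7]=9 → slow++,fast++
(s=7,f=14) a[fast]=9=a[slow] dup → fast++
(s=7,f=15) a[fast]=9=a[slow] dup → fast++
(s=7,f=16) a[fast]=12≠a[slow]=9 write a[8]=12 → slow++,fast++
(s=8,f=17) a[fast]=12=a[slow] dup → fast++
(s=8,f=18) a[fast]=13≠a[slow]=12 write a[9]=13 → slow++,fast++

slow=9, fast=19, prefix=[1, 3, 5, 6, 7, 8, 9, 12, 13]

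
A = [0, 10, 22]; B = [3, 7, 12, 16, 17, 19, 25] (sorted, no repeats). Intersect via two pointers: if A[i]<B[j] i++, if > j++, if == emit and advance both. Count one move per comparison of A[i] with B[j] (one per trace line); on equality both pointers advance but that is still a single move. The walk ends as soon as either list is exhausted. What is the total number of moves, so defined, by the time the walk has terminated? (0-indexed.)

[i=0,j=0] 0<3 → i++
[i=1,j=0] 10>3 → j++
[i=1,j=1] 10>7 → j++
[i=1,j=2] 10<12 → i++
[i=2,j=2] 22>12 → j++
[i=2,j=3] 22>16 → j++
[i=2,j=4] 22>17 → j++
[i=2,j=5] 22>19 → j++
[i=2,j=6] 22<25 → i++

9 moves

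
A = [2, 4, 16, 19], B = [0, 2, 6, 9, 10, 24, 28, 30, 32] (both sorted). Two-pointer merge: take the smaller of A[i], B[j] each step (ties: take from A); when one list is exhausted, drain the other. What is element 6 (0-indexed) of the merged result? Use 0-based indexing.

i=0 j=0: A[i]=2>B[j]=0 take 0, j++
i=0 j=1: A[i]=2<=B[j]=2 take 2, i++
i=1 j=1: A[i]=4>B[j]=2 take 2, j++
i=1 j=2: A[i]=4<=B[j]=6 take 4, i++
i=2 j=2: A[i]=16>B[j]=6 take 6, j++
i=2 j=3: A[i]=16>B[j]=9 take 9, j++
i=2 j=4: A[i]=16>B[j]=10 take 10, j++
i=2 j=5: A[i]=16<=B[j]=24 take 16, i++
i=3 j=5: A[i]=19<=B[j]=24 take 19, i++
i=4 j=5: A done, take B[j]=24, j++
i=4 j=6: A done, take B[j]=28, j++
i=4 j=7: A done, take B[j]=30, j++
i=4 j=8: A done, take B[j]=32, j++

merged[6] = 10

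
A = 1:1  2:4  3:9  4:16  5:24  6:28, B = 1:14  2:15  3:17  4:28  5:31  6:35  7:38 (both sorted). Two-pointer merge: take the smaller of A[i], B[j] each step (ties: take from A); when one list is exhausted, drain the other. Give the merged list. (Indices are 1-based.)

[1, 4, 9, 14, 15, 16, 17, 24, 28, 28, 31, 35, 38]

i=1 j=1: A[i]=1<=B[j]=14 take 1, i++
i=2 j=1: A[i]=4<=B[j]=14 take 4, i++
i=3 j=1: A[i]=9<=B[j]=14 take 9, i++
i=4 j=1: A[i]=16>B[j]=14 take 14, j++
i=4 j=2: A[i]=16>B[j]=15 take 15, j++
i=4 j=3: A[i]=16<=B[j]=17 take 16, i++
i=5 j=3: A[i]=24>B[j]=17 take 17, j++
i=5 j=4: A[i]=24<=B[j]=28 take 24, i++
i=6 j=4: A[i]=28<=B[j]=28 take 28, i++
i=7 j=4: A done, take B[j]=28, j++
i=7 j=5: A done, take B[j]=31, j++
i=7 j=6: A done, take B[j]=35, j++
i=7 j=7: A done, take B[j]=38, j++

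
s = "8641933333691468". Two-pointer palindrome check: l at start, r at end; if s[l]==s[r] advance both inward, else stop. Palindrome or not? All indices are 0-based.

not a palindrome (mismatch at 5,10)

[0,15] '8'=='8' → l++,r--
[1,14] '6'=='6' → l++,r--
[2,13] '4'=='4' → l++,r--
[3,12] '1'=='1' → l++,r--
[4,11] '9'=='9' → l++,r--
[5,10] '3'!='6' → stop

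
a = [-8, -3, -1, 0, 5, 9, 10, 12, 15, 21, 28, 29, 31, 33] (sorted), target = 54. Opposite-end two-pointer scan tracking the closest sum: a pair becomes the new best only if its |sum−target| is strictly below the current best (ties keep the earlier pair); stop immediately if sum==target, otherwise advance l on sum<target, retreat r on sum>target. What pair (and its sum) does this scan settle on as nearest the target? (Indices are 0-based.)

[0,13] -8+33=25 d=29 * → l++
[1,13] -3+33=30 d=24 * → l++
[2,13] -1+33=32 d=22 * → l++
[3,13] 0+33=33 d=21 * → l++
[4,13] 5+33=38 d=16 * → l++
[5,13] 9+33=42 d=12 * → l++
[6,13] 10+33=43 d=11 * → l++
[7,13] 12+33=45 d=9 * → l++
[8,13] 15+33=48 d=6 * → l++
[9,13] 21+33=54 d=0 * → stop

pair (21, 33) with sum 54 (|Δ|=0)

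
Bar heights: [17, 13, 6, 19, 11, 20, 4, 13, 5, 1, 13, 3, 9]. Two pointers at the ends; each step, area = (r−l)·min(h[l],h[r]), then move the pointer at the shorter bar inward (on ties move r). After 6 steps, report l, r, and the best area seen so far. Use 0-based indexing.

[0,12] min(17,9)*12=108 best=108 * → r--
[0,11] min(17,3)*11=33 best=108 → r--
[0,10] min(17,13)*10=130 best=130 * → r--
[0,9] min(17,1)*9=9 best=130 → r--
[0,8] min(17,5)*8=40 best=130 → r--
[0,7] min(17,13)*7=91 best=130 → r--

l=0, r=6, best area=130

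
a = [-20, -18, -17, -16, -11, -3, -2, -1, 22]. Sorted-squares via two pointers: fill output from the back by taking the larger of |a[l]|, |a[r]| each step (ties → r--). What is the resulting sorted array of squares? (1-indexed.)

[1, 4, 9, 121, 256, 289, 324, 400, 484]

[1,9] |-20|<=|22| out[9]=484 → r--
[1,8] |-20|>|-1| out[8]=400 → l++
[2,8] |-18|>|-1| out[7]=324 → l++
[3,8] |-17|>|-1| out[6]=289 → l++
[4,8] |-16|>|-1| out[5]=256 → l++
[5,8] |-11|>|-1| out[4]=121 → l++
[6,8] |-3|>|-1| out[3]=9 → l++
[7,8] |-2|>|-1| out[2]=4 → l++
[8,8] |-1|<=|-1| out[1]=1 → r--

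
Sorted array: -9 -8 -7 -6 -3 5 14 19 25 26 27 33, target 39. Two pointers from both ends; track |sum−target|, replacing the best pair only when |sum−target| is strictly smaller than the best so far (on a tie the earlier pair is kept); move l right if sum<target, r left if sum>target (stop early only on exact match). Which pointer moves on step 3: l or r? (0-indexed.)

l

[0,11] -9+33=24 d=15 * → l++
[1,11] -8+33=25 d=14 * → l++
[2,11] -7+33=26 d=13 * → l++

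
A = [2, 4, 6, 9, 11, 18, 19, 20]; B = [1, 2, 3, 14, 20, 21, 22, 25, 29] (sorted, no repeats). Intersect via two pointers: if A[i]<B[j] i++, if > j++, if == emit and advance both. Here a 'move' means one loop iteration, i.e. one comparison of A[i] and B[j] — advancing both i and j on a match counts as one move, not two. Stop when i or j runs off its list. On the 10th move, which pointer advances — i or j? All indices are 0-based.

[i=0,j=0] 2>1 → j++
[i=0,j=1] 2==2 emit → i++,j++
[i=1,j=2] 4>3 → j++
[i=1,j=3] 4<14 → i++
[i=2,j=3] 6<14 → i++
[i=3,j=3] 9<14 → i++
[i=4,j=3] 11<14 → i++
[i=5,j=3] 18>14 → j++
[i=5,j=4] 18<20 → i++
[i=6,j=4] 19<20 → i++

i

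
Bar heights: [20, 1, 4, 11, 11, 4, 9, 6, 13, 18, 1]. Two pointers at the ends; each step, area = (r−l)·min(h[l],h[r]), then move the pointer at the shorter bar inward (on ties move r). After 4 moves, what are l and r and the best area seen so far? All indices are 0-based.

l=0, r=6, best area=162

l=0 r=10: min(20,1)*10=10 best=10 *, r--
l=0 r=9: min(20,18)*9=162 best=162 *, r--
l=0 r=8: min(20,13)*8=104 best=162, r--
l=0 r=7: min(20,6)*7=42 best=162, r--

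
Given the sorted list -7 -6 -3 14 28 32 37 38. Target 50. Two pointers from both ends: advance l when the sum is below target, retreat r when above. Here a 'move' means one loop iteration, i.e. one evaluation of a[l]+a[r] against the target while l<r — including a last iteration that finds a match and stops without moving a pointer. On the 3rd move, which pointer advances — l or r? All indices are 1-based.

l

[1,8] -7+38=31 <50 → l++
[2,8] -6+38=32 <50 → l++
[3,8] -3+38=35 <50 → l++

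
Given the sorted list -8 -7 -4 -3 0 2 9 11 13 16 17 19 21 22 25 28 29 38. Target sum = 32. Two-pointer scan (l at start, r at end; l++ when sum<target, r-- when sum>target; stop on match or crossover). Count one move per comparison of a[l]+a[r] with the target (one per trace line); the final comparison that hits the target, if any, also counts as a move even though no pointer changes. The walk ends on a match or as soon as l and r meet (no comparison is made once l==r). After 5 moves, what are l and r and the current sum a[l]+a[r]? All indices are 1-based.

[1,18] -8+38=30 <32 → l++
[2,18] -7+38=31 <32 → l++
[3,18] -4+38=34 >32 → r--
[3,17] -4+29=25 <32 → l++
[4,17] -3+29=26 <32 → l++

l=5, r=17, sum=29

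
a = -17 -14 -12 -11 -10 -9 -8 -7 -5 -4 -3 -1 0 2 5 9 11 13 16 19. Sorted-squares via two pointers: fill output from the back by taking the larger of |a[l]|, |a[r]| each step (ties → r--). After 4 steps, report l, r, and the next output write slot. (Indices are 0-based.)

l=2, r=17, next write slot=15

[0,19] |-17|<=|19| out[19]=361 → r--
[0,18] |-17|>|16| out[18]=289 → l++
[1,18] |-14|<=|16| out[17]=256 → r--
[1,17] |-14|>|13| out[16]=196 → l++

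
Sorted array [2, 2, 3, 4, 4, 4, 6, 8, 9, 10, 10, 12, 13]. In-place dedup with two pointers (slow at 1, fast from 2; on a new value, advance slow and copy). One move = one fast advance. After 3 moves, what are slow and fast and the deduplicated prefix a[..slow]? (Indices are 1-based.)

slow=1 fast=2: a[fast]=2=a[slow] dup, fast++
slow=1 fast=3: a[fast]=3≠a[slow]=2 write a[2]=3, slow++,fast++
slow=2 fast=4: a[fast]=4≠a[slow]=3 write a[3]=4, slow++,fast++

slow=3, fast=5, prefix=[2, 3, 4]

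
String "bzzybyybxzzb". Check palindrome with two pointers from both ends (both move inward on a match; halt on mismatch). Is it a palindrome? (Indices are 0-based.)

[0,11] 'b'=='b' → l++,r--
[1,10] 'z'=='z' → l++,r--
[2,9] 'z'=='z' → l++,r--
[3,8] 'y'!='x' → stop

not a palindrome (mismatch at 3,8)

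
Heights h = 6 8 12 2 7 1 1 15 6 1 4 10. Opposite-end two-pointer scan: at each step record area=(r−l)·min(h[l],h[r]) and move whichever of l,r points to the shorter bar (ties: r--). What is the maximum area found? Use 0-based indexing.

[0,11] min(6,10)*11=66 best=66 * → l++
[1,11] min(8,10)*10=80 best=80 * → l++
[2,11] min(12,10)*9=90 best=90 * → r--
[2,10] min(12,4)*8=32 best=90 → r--
[2,9] min(12,1)*7=7 best=90 → r--
[2,8] min(12,6)*6=36 best=90 → r--
[2,7] min(12,15)*5=60 best=90 → l++
[3,7] min(2,15)*4=8 best=90 → l++
[4,7] min(7,15)*3=21 best=90 → l++
[5,7] min(1,15)*2=2 best=90 → l++
[6,7] min(1,15)*1=1 best=90 → l++

max area = 90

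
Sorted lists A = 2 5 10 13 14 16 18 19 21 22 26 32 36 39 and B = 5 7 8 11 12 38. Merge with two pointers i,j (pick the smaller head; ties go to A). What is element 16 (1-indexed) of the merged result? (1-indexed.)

[i=1,j=1] A[i]=2<=B[j]=5 take 2 → i++
[i=2,j=1] A[i]=5<=B[j]=5 take 5 → i++
[i=3,j=1] A[i]=10>B[j]=5 take 5 → j++
[i=3,j=2] A[i]=10>B[j]=7 take 7 → j++
[i=3,j=3] A[i]=10>B[j]=8 take 8 → j++
[i=3,j=4] A[i]=10<=B[j]=11 take 10 → i++
[i=4,j=4] A[i]=13>B[j]=11 take 11 → j++
[i=4,j=5] A[i]=13>B[j]=12 take 12 → j++
[i=4,j=6] A[i]=13<=B[j]=38 take 13 → i++
[i=5,j=6] A[i]=14<=B[j]=38 take 14 → i++
[i=6,j=6] A[i]=16<=B[j]=38 take 16 → i++
[i=7,j=6] A[i]=18<=B[j]=38 take 18 → i++
[i=8,j=6] A[i]=19<=B[j]=38 take 19 → i++
[i=9,j=6] A[i]=21<=B[j]=38 take 21 → i++
[i=10,j=6] A[i]=22<=B[j]=38 take 22 → i++
[i=11,j=6] A[i]=26<=B[j]=38 take 26 → i++
[i=12,j=6] A[i]=32<=B[j]=38 take 32 → i++
[i=13,j=6] A[i]=36<=B[j]=38 take 36 → i++
[i=14,j=6] A[i]=39>B[j]=38 take 38 → j++
[i=14,j=7] B done, take A[i]=39 → i++

merged[16] = 26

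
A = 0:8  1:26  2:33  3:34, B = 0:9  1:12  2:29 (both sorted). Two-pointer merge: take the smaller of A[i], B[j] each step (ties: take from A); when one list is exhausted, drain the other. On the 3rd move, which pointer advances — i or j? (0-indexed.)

[i=0,j=0] A[i]=8<=B[j]=9 take 8 → i++
[i=1,j=0] A[i]=26>B[j]=9 take 9 → j++
[i=1,j=1] A[i]=26>B[j]=12 take 12 → j++

j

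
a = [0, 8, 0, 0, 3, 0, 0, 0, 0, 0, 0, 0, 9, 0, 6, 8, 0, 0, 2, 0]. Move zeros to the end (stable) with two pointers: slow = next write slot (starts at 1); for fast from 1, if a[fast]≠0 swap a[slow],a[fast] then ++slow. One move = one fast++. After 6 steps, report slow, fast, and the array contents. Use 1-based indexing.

slow=3, fast=7, a=[8, 3, 0, 0, 0, 0, 0, 0, 0, 0, 0, 0, 9, 0, 6, 8, 0, 0, 2, 0]

(s=1,f=1) a[fast]=0 → fast++
(s=1,f=2) a[fast]=8≠0 swap→a[1]=8 → slow++,fast++
(s=2,f=3) a[fast]=0 → fast++
(s=2,f=4) a[fast]=0 → fast++
(s=2,f=5) a[fast]=3≠0 swap→a[2]=3 → slow++,fast++
(s=3,f=6) a[fast]=0 → fast++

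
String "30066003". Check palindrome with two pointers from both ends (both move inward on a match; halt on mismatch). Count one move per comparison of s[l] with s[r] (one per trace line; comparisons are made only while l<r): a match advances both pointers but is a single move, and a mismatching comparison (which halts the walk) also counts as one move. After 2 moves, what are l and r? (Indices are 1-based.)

[1,8] '3'=='3' → l++,r--
[2,7] '0'=='0' → l++,r--

l=3, r=6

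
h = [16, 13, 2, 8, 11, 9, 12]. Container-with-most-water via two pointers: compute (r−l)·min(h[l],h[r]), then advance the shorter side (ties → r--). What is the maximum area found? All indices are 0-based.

l=0 r=6: min(16,12)*6=72 best=72 *, r--
l=0 r=5: min(16,9)*5=45 best=72, r--
l=0 r=4: min(16,11)*4=44 best=72, r--
l=0 r=3: min(16,8)*3=24 best=72, r--
l=0 r=2: min(16,2)*2=4 best=72, r--
l=0 r=1: min(16,13)*1=13 best=72, r--

max area = 72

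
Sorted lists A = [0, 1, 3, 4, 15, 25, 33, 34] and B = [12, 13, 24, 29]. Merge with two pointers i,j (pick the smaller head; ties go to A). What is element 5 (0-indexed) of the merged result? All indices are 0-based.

i=0 j=0: A[i]=0<=B[j]=12 take 0, i++
i=1 j=0: A[i]=1<=B[j]=12 take 1, i++
i=2 j=0: A[i]=3<=B[j]=12 take 3, i++
i=3 j=0: A[i]=4<=B[j]=12 take 4, i++
i=4 j=0: A[i]=15>B[j]=12 take 12, j++
i=4 j=1: A[i]=15>B[j]=13 take 13, j++
i=4 j=2: A[i]=15<=B[j]=24 take 15, i++
i=5 j=2: A[i]=25>B[j]=24 take 24, j++
i=5 j=3: A[i]=25<=B[j]=29 take 25, i++
i=6 j=3: A[i]=33>B[j]=29 take 29, j++
i=6 j=4: B done, take A[i]=33, i++
i=7 j=4: B done, take A[i]=34, i++

merged[5] = 13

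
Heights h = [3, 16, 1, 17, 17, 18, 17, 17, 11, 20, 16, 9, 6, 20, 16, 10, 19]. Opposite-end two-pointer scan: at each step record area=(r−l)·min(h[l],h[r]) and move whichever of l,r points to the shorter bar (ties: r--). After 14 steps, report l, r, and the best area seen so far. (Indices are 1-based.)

l=1 r=17: min(3,19)*16=48 best=48 *, l++
l=2 r=17: min(16,19)*15=240 best=240 *, l++
l=3 r=17: min(1,19)*14=14 best=240, l++
l=4 r=17: min(17,19)*13=221 best=240, l++
l=5 r=17: min(17,19)*12=204 best=240, l++
l=6 r=17: min(18,19)*11=198 best=240, l++
l=7 r=17: min(17,19)*10=170 best=240, l++
l=8 r=17: min(17,19)*9=153 best=240, l++
l=9 r=17: min(11,19)*8=88 best=240, l++
l=10 r=17: min(20,19)*7=133 best=240, r--
l=10 r=16: min(20,10)*6=60 best=240, r--
l=10 r=15: min(20,16)*5=80 best=240, r--
l=10 r=14: min(20,20)*4=80 best=240, r--
l=10 r=13: min(20,6)*3=18 best=240, r--

l=10, r=12, best area=240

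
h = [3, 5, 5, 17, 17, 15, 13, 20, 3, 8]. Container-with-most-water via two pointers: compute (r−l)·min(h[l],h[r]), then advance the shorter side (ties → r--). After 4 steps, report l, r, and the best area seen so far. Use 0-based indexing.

l=3, r=8, best area=48

[0,9] min(3,8)*9=27 best=27 * → l++
[1,9] min(5,8)*8=40 best=40 * → l++
[2,9] min(5,8)*7=35 best=40 → l++
[3,9] min(17,8)*6=48 best=48 * → r--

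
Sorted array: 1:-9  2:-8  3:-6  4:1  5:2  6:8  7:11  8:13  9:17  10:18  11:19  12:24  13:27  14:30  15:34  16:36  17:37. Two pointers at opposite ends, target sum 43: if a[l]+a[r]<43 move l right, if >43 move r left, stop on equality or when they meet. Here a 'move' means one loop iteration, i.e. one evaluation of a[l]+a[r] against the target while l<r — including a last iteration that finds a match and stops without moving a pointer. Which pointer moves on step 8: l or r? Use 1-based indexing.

l

l=1 r=17: -9+37=28 <43, l++
l=2 r=17: -8+37=29 <43, l++
l=3 r=17: -6+37=31 <43, l++
l=4 r=17: 1+37=38 <43, l++
l=5 r=17: 2+37=39 <43, l++
l=6 r=17: 8+37=45 >43, r--
l=6 r=16: 8+36=44 >43, r--
l=6 r=15: 8+34=42 <43, l++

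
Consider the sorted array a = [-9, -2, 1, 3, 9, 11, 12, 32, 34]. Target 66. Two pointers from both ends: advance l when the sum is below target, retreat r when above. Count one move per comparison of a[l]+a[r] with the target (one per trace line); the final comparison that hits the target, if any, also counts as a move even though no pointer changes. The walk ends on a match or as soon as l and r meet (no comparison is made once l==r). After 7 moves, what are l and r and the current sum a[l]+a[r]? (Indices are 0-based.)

l=0 r=8: -9+34=25 <66, l++
l=1 r=8: -2+34=32 <66, l++
l=2 r=8: 1+34=35 <66, l++
l=3 r=8: 3+34=37 <66, l++
l=4 r=8: 9+34=43 <66, l++
l=5 r=8: 11+34=45 <66, l++
l=6 r=8: 12+34=46 <66, l++

l=7, r=8, sum=66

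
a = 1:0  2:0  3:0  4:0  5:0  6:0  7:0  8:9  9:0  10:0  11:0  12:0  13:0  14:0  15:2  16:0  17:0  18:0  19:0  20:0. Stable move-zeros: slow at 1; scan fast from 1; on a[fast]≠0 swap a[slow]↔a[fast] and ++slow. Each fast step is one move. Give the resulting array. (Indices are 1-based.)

[9, 2, 0, 0, 0, 0, 0, 0, 0, 0, 0, 0, 0, 0, 0, 0, 0, 0, 0, 0]

(s=1,f=1) a[fast]=0 → fast++
(s=1,f=2) a[fast]=0 → fast++
(s=1,f=3) a[fast]=0 → fast++
(s=1,f=4) a[fast]=0 → fast++
(s=1,f=5) a[fast]=0 → fast++
(s=1,f=6) a[fast]=0 → fast++
(s=1,f=7) a[fast]=0 → fast++
(s=1,f=8) a[fast]=9≠0 swap→a[1]=9 → slow++,fast++
(s=2,f=9) a[fast]=0 → fast++
(s=2,f=10) a[fast]=0 → fast++
(s=2,f=11) a[fast]=0 → fast++
(s=2,f=12) a[fast]=0 → fast++
(s=2,f=13) a[fast]=0 → fast++
(s=2,f=14) a[fast]=0 → fast++
(s=2,f=15) a[fast]=2≠0 swap→a[2]=2 → slow++,fast++
(s=3,f=16) a[fast]=0 → fast++
(s=3,f=17) a[fast]=0 → fast++
(s=3,f=18) a[fast]=0 → fast++
(s=3,f=19) a[fast]=0 → fast++
(s=3,f=20) a[fast]=0 → fast++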